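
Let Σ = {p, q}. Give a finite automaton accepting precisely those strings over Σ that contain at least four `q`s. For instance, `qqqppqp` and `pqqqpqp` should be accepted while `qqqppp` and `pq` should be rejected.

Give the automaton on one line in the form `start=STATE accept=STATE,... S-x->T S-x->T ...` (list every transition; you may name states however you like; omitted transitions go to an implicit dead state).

start=s0 accept=s4,s5 s0-p->s0 s0-q->s1 s1-p->s1 s1-q->s2 s2-p->s2 s2-q->s3 s3-p->s3 s3-q->s4 s4-p->s4 s4-q->s5 s5-p->s5 s5-q->s5

Only the number of `q`s matters, and only up to 5. Make a chain s0 → s1 → s2 → s3 → s4 → s5 advanced by each `q` (with s5 absorbing); every other symbol self-loops. The accepting set is {s4, s5}.
        p   q  
>  s0   s0  s1 
   s1   s1  s2 
   s2   s2  s3 
   s3   s3  s4 
 * s4   s4  s5 
 * s5   s5  s5 
(> = start, * = accepting)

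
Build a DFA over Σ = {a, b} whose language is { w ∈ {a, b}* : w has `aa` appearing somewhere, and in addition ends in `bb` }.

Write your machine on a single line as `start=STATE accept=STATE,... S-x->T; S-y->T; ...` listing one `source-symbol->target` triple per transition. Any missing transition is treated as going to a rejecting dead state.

start=q0; accept=q6; q0-a->q1; q0-b->q2; q1-a->q3; q1-b->q2; q2-a->q1; q2-b->q4; q3-a->q3; q3-b->q5; q4-a->q1; q4-b->q4; q5-a->q3; q5-b->q6; q6-a->q3; q6-b->q6

Build one automaton per condition and run them in lockstep. One (3 states) tracks whether and how much of `aa` has been seen; the other (3 states) tracks how much of the suffix `bb` has currently been matched. Each combined state is a pair, one component from each; accept when both components accept.
With 7 states:
        a   b  
>  q0   q1  q2 
   q1   q3  q2 
   q2   q1  q4 
   q3   q3  q5 
   q4   q1  q4 
   q5   q3  q6 
 * q6   q3  q6 
(> = start, * = accepting)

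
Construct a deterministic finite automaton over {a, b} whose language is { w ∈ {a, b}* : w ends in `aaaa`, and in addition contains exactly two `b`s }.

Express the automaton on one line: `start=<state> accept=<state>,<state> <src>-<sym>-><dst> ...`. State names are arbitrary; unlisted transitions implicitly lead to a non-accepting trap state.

Run two small machines in parallel and take their product. One (5 states) tracks how much of the suffix `aaaa` has currently been matched; the other (4 states) tracks the count of `b`s, saturating at 3. Each combined state is a pair, one component from each; accept when both components accept. Equivalent product states are then merged.
        a   b  
>  q0   q0  q1 
   q1   q1  q2 
   q2   q3  q4 
   q3   q5  q4 
   q4   q4  q4 
   q5   q6  q4 
   q6   q7  q4 
 * q7   q7  q4 
(> = start, * = accepting)

start=q0 accept=q7 q0-a->q0 q0-b->q1 q1-a->q1 q1-b->q2 q2-a->q3 q2-b->q4 q3-a->q5 q3-b->q4 q4-a->q4 q4-b->q4 q5-a->q6 q5-b->q4 q6-a->q7 q6-b->q4 q7-a->q7 q7-b->q4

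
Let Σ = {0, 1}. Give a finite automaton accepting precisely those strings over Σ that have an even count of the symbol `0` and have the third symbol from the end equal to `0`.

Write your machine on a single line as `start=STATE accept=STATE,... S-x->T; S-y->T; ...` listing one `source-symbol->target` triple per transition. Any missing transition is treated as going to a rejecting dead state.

Run two small machines in parallel and take their product. The first has 2 states tracking the count of `0`s modulo 2; the second has 15 states tracking the last 3 symbols read. A product state is a pair (one from each), accepting exactly when both do. Minimizing collapses redundant product states.
With 12 states:
          0    1  
>  q0     q1   q0 
   q1     q2   q3 
   q2     q4   q5 
   q3     q6   q7 
   q4     q8   q3 
 * q5     q1   q9 
 * q6     q4  q10 
   q7    q11   q7 
 * q8     q4   q5 
 * q9     q1   q0 
   q10    q1   q9 
   q11    q4  q10 
(> = start, * = accepting)

start=q0; accept=q5,q6,q8,q9; q0-0->q1; q0-1->q0; q1-0->q2; q1-1->q3; q2-0->q4; q2-1->q5; q3-0->q6; q3-1->q7; q4-0->q8; q4-1->q3; q5-0->q1; q5-1->q9; q6-0->q4; q6-1->q10; q7-0->q11; q7-1->q7; q8-0->q4; q8-1->q5; q9-0->q1; q9-1->q0; q10-0->q1; q10-1->q9; q11-0->q4; q11-1->q10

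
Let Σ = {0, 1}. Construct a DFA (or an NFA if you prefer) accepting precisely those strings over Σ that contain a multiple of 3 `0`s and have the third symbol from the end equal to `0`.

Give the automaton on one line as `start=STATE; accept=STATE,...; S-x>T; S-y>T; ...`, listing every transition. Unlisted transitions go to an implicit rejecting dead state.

Handle the two conditions separately and then intersect. The first has 3 states tracking the count of `0`s modulo 3; the second has 15 states tracking the last 3 symbols read. A product state is a pair (one from each), accepting exactly when both do. After merging equivalent states the machine shrinks.
A 14-state machine:
          0    1  
>  q0     q1   q0 
   q1     q2   q3 
   q2     q4   q5 
   q3     q6   q3 
 * q4     q1   q7 
   q5     q8   q9 
   q6    q10   q5 
 * q7     q1  q11 
 * q8     q1  q12 
   q9    q13   q9 
   q10    q1   q7 
 * q11    q1   q0 
   q12    q1  q11 
   q13    q1  q12 
(> = start, * = accepting)

start=q0; accept=q4,q7,q8,q11; q0-0>q1; q0-1>q0; q1-0>q2; q1-1>q3; q2-0>q4; q2-1>q5; q3-0>q6; q3-1>q3; q4-0>q1; q4-1>q7; q5-0>q8; q5-1>q9; q6-0>q10; q6-1>q5; q7-0>q1; q7-1>q11; q8-0>q1; q8-1>q12; q9-0>q13; q9-1>q9; q10-0>q1; q10-1>q7; q11-0>q1; q11-1>q0; q12-0>q1; q12-1>q11; q13-0>q1; q13-1>q12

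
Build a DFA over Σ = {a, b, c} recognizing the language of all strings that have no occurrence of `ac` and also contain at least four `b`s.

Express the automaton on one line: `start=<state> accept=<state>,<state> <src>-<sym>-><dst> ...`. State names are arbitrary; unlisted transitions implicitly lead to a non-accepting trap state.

Handle the two conditions separately and then intersect. One (3 states) tracks partial matches of the forbidden pattern `ac`; the other (6 states) tracks the count of `b`s, saturating at 5. Each combined state is a pair, one component from each; accept when both components accept.
          a    b    c  
>  S0     S1   S2   S0 
   S1     S1   S2   S3 
   S2     S4   S5   S2 
   S3     S3   S6   S3 
   S4     S4   S5   S6 
   S5     S7   S8   S5 
   S6     S6   S9   S6 
   S7     S7   S8   S9 
   S8    S10  S11   S8 
   S9     S9  S12   S9 
   S10   S10  S11  S12 
 * S11   S13  S14  S11 
   S12   S12  S15  S12 
 * S13   S13  S14  S15 
 * S14   S16  S14  S14 
   S15   S15  S17  S15 
 * S16   S16  S14  S17 
   S17   S17  S17  S17 
(> = start, * = accepting)

start=S0 accept=S11,S13,S14,S16 S0-a->S1 S0-b->S2 S0-c->S0 S1-a->S1 S1-b->S2 S1-c->S3 S2-a->S4 S2-b->S5 S2-c->S2 S3-a->S3 S3-b->S6 S3-c->S3 S4-a->S4 S4-b->S5 S4-c->S6 S5-a->S7 S5-b->S8 S5-c->S5 S6-a->S6 S6-b->S9 S6-c->S6 S7-a->S7 S7-b->S8 S7-c->S9 S8-a->S10 S8-b->S11 S8-c->S8 S9-a->S9 S9-b->S12 S9-c->S9 S10-a->S10 S10-b->S11 S10-c->S12 S11-a->S13 S11-b->S14 S11-c->S11 S12-a->S12 S12-b->S15 S12-c->S12 S13-a->S13 S13-b->S14 S13-c->S15 S14-a->S16 S14-b->S14 S14-c->S14 S15-a->S15 S15-b->S17 S15-c->S15 S16-a->S16 S16-b->S14 S16-c->S17 S17-a->S17 S17-b->S17 S17-c->S17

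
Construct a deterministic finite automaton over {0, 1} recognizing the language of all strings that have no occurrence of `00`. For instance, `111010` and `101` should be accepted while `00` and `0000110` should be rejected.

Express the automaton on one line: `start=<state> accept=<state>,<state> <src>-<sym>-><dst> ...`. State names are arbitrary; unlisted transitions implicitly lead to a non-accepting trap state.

start=A accept=A,B A-0->B A-1->A B-0->C B-1->A C-0->C C-1->C

Track partial matches of the forbidden pattern `00`. State C is a dead state reached once `00` has occurred; every other state accepts. A means no part of `00` is currently matched.
A 3-state machine:
       0  1 
>* A   B  A 
 * B   C  A 
   C   C  C 
(> = start, * = accepting)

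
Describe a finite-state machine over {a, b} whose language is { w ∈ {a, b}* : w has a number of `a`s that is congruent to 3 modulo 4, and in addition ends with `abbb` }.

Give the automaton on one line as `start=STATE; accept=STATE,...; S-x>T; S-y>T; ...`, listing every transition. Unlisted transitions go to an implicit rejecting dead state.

Build one automaton per condition and run them in lockstep. One (4 states) tracks the count of `a`s modulo 4; the other (5 states) tracks how much of the suffix `abbb` has currently been matched. Each combined state is a pair, one component from each; accept when both components accept.
20 states suffice.
          a    b  
>  s0     s1   s0 
   s1     s2   s3 
   s2     s4   s5 
   s3     s2   s6 
   s4     s7   s8 
   s5     s4   s9 
   s6     s2  s10 
   s7     s1  s11 
   s8     s7  s12 
   s9     s4  s13 
   s10    s2  s14 
   s11    s1  s15 
   s12    s7  s16 
   s13    s4  s17 
   s14    s2  s14 
   s15    s1  s18 
 * s16    s7  s19 
   s17    s4  s17 
   s18    s1   s0 
   s19    s7  s19 
(> = start, * = accepting)

start=s0; accept=s16; s0-a>s1; s0-b>s0; s1-a>s2; s1-b>s3; s2-a>s4; s2-b>s5; s3-a>s2; s3-b>s6; s4-a>s7; s4-b>s8; s5-a>s4; s5-b>s9; s6-a>s2; s6-b>s10; s7-a>s1; s7-b>s11; s8-a>s7; s8-b>s12; s9-a>s4; s9-b>s13; s10-a>s2; s10-b>s14; s11-a>s1; s11-b>s15; s12-a>s7; s12-b>s16; s13-a>s4; s13-b>s17; s14-a>s2; s14-b>s14; s15-a>s1; s15-b>s18; s16-a>s7; s16-b>s19; s17-a>s4; s17-b>s17; s18-a>s1; s18-b>s0; s19-a>s7; s19-b>s19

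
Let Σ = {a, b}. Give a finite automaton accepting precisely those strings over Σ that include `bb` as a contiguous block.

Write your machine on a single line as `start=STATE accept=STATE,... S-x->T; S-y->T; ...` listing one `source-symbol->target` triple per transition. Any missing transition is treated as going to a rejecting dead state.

start=s0; accept=s2; s0-a->s0; s0-b->s1; s1-a->s0; s1-b->s2; s2-a->s2; s2-b->s2

Track how much of `bb` has been matched so far: state s0 is no progress, s2 is the absorbing accept state reached once `bb` has occurred. Intermediate states record partial matches; on a mismatch, fall back to the longest reusable overlap.
A 3-state machine:
        a   b  
>  s0   s0  s1 
   s1   s0  s2 
 * s2   s2  s2 
(> = start, * = accepting)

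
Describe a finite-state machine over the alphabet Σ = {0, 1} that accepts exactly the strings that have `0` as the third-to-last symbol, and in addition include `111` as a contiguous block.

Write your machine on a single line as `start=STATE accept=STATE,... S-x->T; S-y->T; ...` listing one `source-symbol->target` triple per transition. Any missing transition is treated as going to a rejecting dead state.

start=s0; accept=s18,s19,s20,s21; s0-0->s1; s0-1->s2; s1-0->s3; s1-1->s4; s2-0->s5; s2-1->s6; s3-0->s7; s3-1->s8; s4-0->s9; s4-1->s10; s5-0->s11; s5-1->s12; s6-0->s13; s6-1->s14; s7-0->s7; s7-1->s8; s8-0->s9; s8-1->s10; s9-0->s11; s9-1->s12; s10-0->s13; s10-1->s14; s11-0->s7; s11-1->s8; s12-0->s9; s12-1->s10; s13-0->s11; s13-1->s12; s14-0->s15; s14-1->s14; s15-0->s16; s15-1->s17; s16-0->s18; s16-1->s19; s17-0->s20; s17-1->s21; s18-0->s18; s18-1->s19; s19-0->s20; s19-1->s21; s20-0->s16; s20-1->s17; s21-0->s15; s21-1->s14

Run two small machines in parallel and take their product. One (15 states) tracks the last 3 symbols read; the other (4 states) tracks whether and how much of `111` has been seen. Each combined state is a pair, one component from each; accept when both components accept.
A 22-state machine:
          0    1  
>  s0     s1   s2 
   s1     s3   s4 
   s2     s5   s6 
   s3     s7   s8 
   s4     s9  s10 
   s5    s11  s12 
   s6    s13  s14 
   s7     s7   s8 
   s8     s9  s10 
   s9    s11  s12 
   s10   s13  s14 
   s11    s7   s8 
   s12    s9  s10 
   s13   s11  s12 
   s14   s15  s14 
   s15   s16  s17 
   s16   s18  s19 
   s17   s20  s21 
 * s18   s18  s19 
 * s19   s20  s21 
 * s20   s16  s17 
 * s21   s15  s14 
(> = start, * = accepting)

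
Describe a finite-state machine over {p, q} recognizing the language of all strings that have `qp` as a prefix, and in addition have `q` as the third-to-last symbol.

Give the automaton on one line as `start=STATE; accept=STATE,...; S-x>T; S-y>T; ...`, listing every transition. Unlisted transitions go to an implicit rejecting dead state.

Handle the two conditions separately and then intersect. The first has 4 states tracking whether the input so far still matches the prefix `qp`; the second has 15 states tracking the last 3 symbols read. A product state is a pair (one from each), accepting exactly when both do. After merging equivalent states the machine shrinks.
          p    q  
>  S0     S1   S2 
   S1     S1   S1 
   S2     S3   S1 
   S3     S4   S5 
 * S4     S6   S7 
 * S5     S3   S8 
   S6     S6   S7 
   S7     S3   S8 
   S8     S9  S10 
 * S9     S4   S5 
 * S10    S9  S10 
(> = start, * = accepting)

start=S0; accept=S4,S5,S9,S10; S0-p>S1; S0-q>S2; S1-p>S1; S1-q>S1; S2-p>S3; S2-q>S1; S3-p>S4; S3-q>S5; S4-p>S6; S4-q>S7; S5-p>S3; S5-q>S8; S6-p>S6; S6-q>S7; S7-p>S3; S7-q>S8; S8-p>S9; S8-q>S10; S9-p>S4; S9-q>S5; S10-p>S9; S10-q>S10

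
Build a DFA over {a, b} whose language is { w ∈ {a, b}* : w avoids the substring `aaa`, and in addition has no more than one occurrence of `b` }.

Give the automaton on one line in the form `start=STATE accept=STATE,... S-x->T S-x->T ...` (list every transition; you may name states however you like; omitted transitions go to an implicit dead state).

Run two small machines in parallel and take their product. The first has 4 states tracking partial matches of the forbidden pattern `aaa`; the second has 3 states tracking the count of `b`s, saturating at 2. A product state is a pair (one from each), accepting exactly when both do. Minimizing collapses redundant product states.
With 7 states:
        a   b  
>* s0   s1  s2 
 * s1   s3  s2 
 * s2   s4  s5 
 * s3   s5  s2 
 * s4   s6  s5 
   s5   s5  s5 
 * s6   s5  s5 
(> = start, * = accepting)

start=s0 accept=s0,s1,s2,s3,s4,s6 s0-a->s1 s0-b->s2 s1-a->s3 s1-b->s2 s2-a->s4 s2-b->s5 s3-a->s5 s3-b->s2 s4-a->s6 s4-b->s5 s5-a->s5 s5-b->s5 s6-a->s5 s6-b->s5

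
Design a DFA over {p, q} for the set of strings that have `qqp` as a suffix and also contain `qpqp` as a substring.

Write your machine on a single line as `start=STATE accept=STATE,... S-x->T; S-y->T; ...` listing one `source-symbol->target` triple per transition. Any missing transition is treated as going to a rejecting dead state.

Run two small machines in parallel and take their product. One (4 states) tracks how much of the suffix `qqp` has currently been matched; the other (5 states) tracks whether and how much of `qpqp` has been seen. Each combined state is a pair, one component from each; accept when both components accept.
A 10-state machine:
       p  q 
>  A   A  B 
   B   C  D 
   C   A  E 
   D   F  D 
   E   G  D 
   F   A  E 
   G   G  H 
   H   G  I 
   I   J  I 
 * J   G  H 
(> = start, * = accepting)

start=A; accept=J; A-p->A; A-q->B; B-p->C; B-q->D; C-p->A; C-q->E; D-p->F; D-q->D; E-p->G; E-q->D; F-p->A; F-q->E; G-p->G; G-q->H; H-p->G; H-q->I; I-p->J; I-q->I; J-p->G; J-q->H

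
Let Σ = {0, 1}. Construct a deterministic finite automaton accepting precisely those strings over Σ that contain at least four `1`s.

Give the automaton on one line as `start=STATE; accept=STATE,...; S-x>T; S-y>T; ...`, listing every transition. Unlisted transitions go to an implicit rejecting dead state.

Count `1`s, saturating at 5: states q0 through q4 mean 0 through 4 `1`s seen; q5 means more than 4. Each `1` increments (capped at q5); other symbols loop. Accept from {q4, q5}.
        0   1  
>  q0   q0  q1 
   q1   q1  q2 
   q2   q2  q3 
   q3   q3  q4 
 * q4   q4  q5 
 * q5   q5  q5 
(> = start, * = accepting)

start=q0; accept=q4,q5; q0-0>q0; q0-1>q1; q1-0>q1; q1-1>q2; q2-0>q2; q2-1>q3; q3-0>q3; q3-1>q4; q4-0>q4; q4-1>q5; q5-0>q5; q5-1>q5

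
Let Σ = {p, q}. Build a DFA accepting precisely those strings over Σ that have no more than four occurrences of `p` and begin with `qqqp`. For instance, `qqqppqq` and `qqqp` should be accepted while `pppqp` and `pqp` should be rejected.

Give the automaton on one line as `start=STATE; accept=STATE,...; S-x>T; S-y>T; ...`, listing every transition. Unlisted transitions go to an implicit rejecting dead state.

start=S0; accept=S8,S11,S12,S13; S0-p>S1; S0-q>S2; S1-p>S3; S1-q>S1; S2-p>S1; S2-q>S4; S3-p>S5; S3-q>S3; S4-p>S1; S4-q>S6; S5-p>S7; S5-q>S5; S6-p>S8; S6-q>S9; S7-p>S10; S7-q>S7; S8-p>S11; S8-q>S8; S9-p>S1; S9-q>S9; S10-p>S10; S10-q>S10; S11-p>S12; S11-q>S11; S12-p>S13; S12-q>S12; S13-p>S14; S13-q>S13; S14-p>S14; S14-q>S14

Run two small machines in parallel and take their product. The first has 6 states tracking the count of `p`s, saturating at 5; the second has 6 states tracking whether the input so far still matches the prefix `qqqp`. A product state is a pair (one from each), accepting exactly when both do.
          p    q  
>  S0     S1   S2 
   S1     S3   S1 
   S2     S1   S4 
   S3     S5   S3 
   S4     S1   S6 
   S5     S7   S5 
   S6     S8   S9 
   S7    S10   S7 
 * S8    S11   S8 
   S9     S1   S9 
   S10   S10  S10 
 * S11   S12  S11 
 * S12   S13  S12 
 * S13   S14  S13 
   S14   S14  S14 
(> = start, * = accepting)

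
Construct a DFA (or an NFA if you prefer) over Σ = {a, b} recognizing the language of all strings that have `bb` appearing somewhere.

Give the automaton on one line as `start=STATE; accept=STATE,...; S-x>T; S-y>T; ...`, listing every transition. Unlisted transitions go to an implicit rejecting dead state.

start=s0; accept=s2; s0-a>s0; s0-b>s1; s1-a>s0; s1-b>s2; s2-a>s2; s2-b>s2

Track how much of `bb` has been matched so far: state s0 is no progress, s2 is the absorbing accept state reached once `bb` has occurred. Intermediate states record partial matches; on a mismatch, fall back to the longest reusable overlap.
3 states suffice.
        a   b  
>  s0   s0  s1 
   s1   s0  s2 
 * s2   s2  s2 
(> = start, * = accepting)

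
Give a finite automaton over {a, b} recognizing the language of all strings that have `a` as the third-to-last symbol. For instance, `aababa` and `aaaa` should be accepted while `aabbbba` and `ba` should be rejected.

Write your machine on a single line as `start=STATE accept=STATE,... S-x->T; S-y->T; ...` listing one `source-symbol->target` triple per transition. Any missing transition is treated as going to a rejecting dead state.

A DFA must remember the last 3 symbols (since which symbol is third-to-last isn't known until the input ends). Use one state per possible window of the last ≤3 symbols; accept from those whose window starts with `a`.
With 15 states:
          a    b  
>  s0     s1   s2 
   s1     s3   s4 
   s2     s5   s6 
   s3     s7   s8 
   s4     s9  s10 
   s5    s11  s12 
   s6    s13  s14 
 * s7     s7   s8 
 * s8     s9  s10 
 * s9    s11  s12 
 * s10   s13  s14 
   s11    s7   s8 
   s12    s9  s10 
   s13   s11  s12 
   s14   s13  s14 
(> = start, * = accepting)

start=s0; accept=s7,s8,s9,s10; s0-a->s1; s0-b->s2; s1-a->s3; s1-b->s4; s2-a->s5; s2-b->s6; s3-a->s7; s3-b->s8; s4-a->s9; s4-b->s10; s5-a->s11; s5-b->s12; s6-a->s13; s6-b->s14; s7-a->s7; s7-b->s8; s8-a->s9; s8-b->s10; s9-a->s11; s9-b->s12; s10-a->s13; s10-b->s14; s11-a->s7; s11-b->s8; s12-a->s9; s12-b->s10; s13-a->s11; s13-b->s12; s14-a->s13; s14-b->s14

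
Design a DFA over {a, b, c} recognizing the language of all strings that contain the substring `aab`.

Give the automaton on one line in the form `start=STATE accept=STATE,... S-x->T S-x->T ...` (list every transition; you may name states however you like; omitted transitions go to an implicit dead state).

start=q0 accept=q3 q0-a->q1 q0-b->q0 q0-c->q0 q1-a->q2 q1-b->q0 q1-c->q0 q2-a->q2 q2-b->q3 q2-c->q0 q3-a->q3 q3-b->q3 q3-c->q3

States q0..q2 record the length of the longest prefix of `aab` that matches the current input suffix. Reaching q3 means `aab` has been seen, and we stay there forever. Accept from q3.
With 4 states:
        a   b   c  
>  q0   q1  q0  q0 
   q1   q2  q0  q0 
   q2   q2  q3  q0 
 * q3   q3  q3  q3 
(> = start, * = accepting)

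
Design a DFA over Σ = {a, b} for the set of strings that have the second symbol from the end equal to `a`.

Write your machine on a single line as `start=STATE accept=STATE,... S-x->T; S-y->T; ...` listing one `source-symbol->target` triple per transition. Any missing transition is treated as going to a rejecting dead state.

A DFA must remember the last 2 symbols (since which symbol is second-to-last isn't known until the input ends). Use one state per possible window of the last ≤2 symbols; accept from those whose window starts with `a`.
With 7 states:
        a   b  
>  q0   q1  q2 
   q1   q3  q4 
   q2   q5  q6 
 * q3   q3  q4 
 * q4   q5  q6 
   q5   q3  q4 
   q6   q5  q6 
(> = start, * = accepting)

start=q0; accept=q3,q4; q0-a->q1; q0-b->q2; q1-a->q3; q1-b->q4; q2-a->q5; q2-b->q6; q3-a->q3; q3-b->q4; q4-a->q5; q4-b->q6; q5-a->q3; q5-b->q4; q6-a->q5; q6-b->q6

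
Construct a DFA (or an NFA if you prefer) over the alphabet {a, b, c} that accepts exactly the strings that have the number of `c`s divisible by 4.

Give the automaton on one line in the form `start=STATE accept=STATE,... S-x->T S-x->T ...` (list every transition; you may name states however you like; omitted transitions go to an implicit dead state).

Keep the running count of `c`s modulo 4: each `c` advances along the cycle q0 → q1 → q2 → q3 → q0 while other symbols loop. Accept at q0.
With 4 states:
        a   b   c  
>* q0   q0  q0  q1 
   q1   q1  q1  q2 
   q2   q2  q2  q3 
   q3   q3  q3  q0 
(> = start, * = accepting)

start=q0 accept=q0 q0-a->q0 q0-b->q0 q0-c->q1 q1-a->q1 q1-b->q1 q1-c->q2 q2-a->q2 q2-b->q2 q2-c->q3 q3-a->q3 q3-b->q3 q3-c->q0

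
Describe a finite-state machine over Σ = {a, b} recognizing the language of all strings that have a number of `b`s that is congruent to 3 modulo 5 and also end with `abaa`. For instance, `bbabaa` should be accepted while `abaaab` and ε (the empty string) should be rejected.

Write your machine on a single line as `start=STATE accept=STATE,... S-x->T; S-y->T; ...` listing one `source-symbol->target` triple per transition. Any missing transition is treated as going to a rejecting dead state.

start=S0; accept=S8; S0-a->S0; S0-b->S1; S1-a->S1; S1-b->S2; S2-a->S3; S2-b->S4; S3-a->S3; S3-b->S5; S4-a->S4; S4-b->S6; S5-a->S7; S5-b->S6; S6-a->S6; S6-b->S0; S7-a->S8; S7-b->S6; S8-a->S4; S8-b->S6

Run two small machines in parallel and take their product. One (5 states) tracks the count of `b`s modulo 5; the other (5 states) tracks how much of the suffix `abaa` has currently been matched. Each combined state is a pair, one component from each; accept when both components accept. After merging equivalent states the machine shrinks.
A 9-state machine:
        a   b  
>  S0   S0  S1 
   S1   S1  S2 
   S2   S3  S4 
   S3   S3  S5 
   S4   S4  S6 
   S5   S7  S6 
   S6   S6  S0 
   S7   S8  S6 
 * S8   S4  S6 
(> = start, * = accepting)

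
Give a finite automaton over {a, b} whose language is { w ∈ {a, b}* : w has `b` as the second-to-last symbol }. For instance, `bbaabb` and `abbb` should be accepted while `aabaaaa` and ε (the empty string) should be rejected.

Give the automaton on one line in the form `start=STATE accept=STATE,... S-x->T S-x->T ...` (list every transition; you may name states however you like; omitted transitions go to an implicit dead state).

start=q0 accept=q5,q6 q0-a->q1 q0-b->q2 q1-a->q3 q1-b->q4 q2-a->q5 q2-b->q6 q3-a->q3 q3-b->q4 q4-a->q5 q4-b->q6 q5-a->q3 q5-b->q4 q6-a->q5 q6-b->q6

A DFA must remember the last 2 symbols (since which symbol is second-to-last isn't known until the input ends). Use one state per possible window of the last ≤2 symbols; accept from those whose window starts with `b`.
A 7-state machine:
        a   b  
>  q0   q1  q2 
   q1   q3  q4 
   q2   q5  q6 
   q3   q3  q4 
   q4   q5  q6 
 * q5   q3  q4 
 * q6   q5  q6 
(> = start, * = accepting)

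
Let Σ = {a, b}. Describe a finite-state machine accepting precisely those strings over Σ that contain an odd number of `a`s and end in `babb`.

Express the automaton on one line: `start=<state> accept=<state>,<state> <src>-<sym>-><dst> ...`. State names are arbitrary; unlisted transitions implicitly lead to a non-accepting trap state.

Run two small machines in parallel and take their product. The first has 2 states tracking the count of `a`s modulo 2; the second has 5 states tracking how much of the suffix `babb` has currently been matched. A product state is a pair (one from each), accepting exactly when both do.
A 10-state machine:
        a   b  
>  q0   q1  q2 
   q1   q0  q3 
   q2   q4  q2 
   q3   q5  q3 
   q4   q0  q6 
   q5   q1  q7 
   q6   q5  q8 
   q7   q4  q9 
 * q8   q5  q3 
   q9   q4  q2 
(> = start, * = accepting)

start=q0 accept=q8 q0-a->q1 q0-b->q2 q1-a->q0 q1-b->q3 q2-a->q4 q2-b->q2 q3-a->q5 q3-b->q3 q4-a->q0 q4-b->q6 q5-a->q1 q5-b->q7 q6-a->q5 q6-b->q8 q7-a->q4 q7-b->q9 q8-a->q5 q8-b->q3 q9-a->q4 q9-b->q2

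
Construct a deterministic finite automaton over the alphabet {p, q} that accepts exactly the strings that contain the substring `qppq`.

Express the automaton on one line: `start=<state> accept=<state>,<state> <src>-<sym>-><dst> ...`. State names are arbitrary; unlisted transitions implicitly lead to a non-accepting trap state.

start=A accept=E A-p->A A-q->B B-p->C B-q->B C-p->D C-q->B D-p->A D-q->E E-p->E E-q->E

States A..D record the length of the longest prefix of `qppq` that matches the current input suffix. Reaching E means `qppq` has been seen, and we stay there forever. Accept from E.
With 5 states:
       p  q 
>  A   A  B 
   B   C  B 
   C   D  B 
   D   A  E 
 * E   E  E 
(> = start, * = accepting)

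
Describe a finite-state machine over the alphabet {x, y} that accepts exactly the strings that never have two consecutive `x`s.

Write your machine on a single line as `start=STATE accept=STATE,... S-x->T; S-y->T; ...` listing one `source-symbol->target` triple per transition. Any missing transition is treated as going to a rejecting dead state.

This is the complement of 'contains `xx`'. Use the same substring-matching states — q0 through q2 holding how much of `xx` has just been matched — but flip the accepting set: everything except the trap q2 accepts.
A 3-state machine:
        x   y  
>* q0   q1  q0 
 * q1   q2  q0 
   q2   q2  q2 
(> = start, * = accepting)

start=q0; accept=q0,q1; q0-x->q1; q0-y->q0; q1-x->q2; q1-y->q0; q2-x->q2; q2-y->q2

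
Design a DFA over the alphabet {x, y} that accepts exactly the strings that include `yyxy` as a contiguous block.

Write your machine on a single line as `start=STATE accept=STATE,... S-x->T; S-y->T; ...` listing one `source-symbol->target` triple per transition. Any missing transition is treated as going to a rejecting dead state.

States s0..s3 record the length of the longest prefix of `yyxy` that matches the current input suffix. Reaching s4 means `yyxy` has been seen, and we stay there forever. Accept from s4.
With 5 states:
        x   y  
>  s0   s0  s1 
   s1   s0  s2 
   s2   s3  s2 
   s3   s0  s4 
 * s4   s4  s4 
(> = start, * = accepting)

start=s0; accept=s4; s0-x->s0; s0-y->s1; s1-x->s0; s1-y->s2; s2-x->s3; s2-y->s2; s3-x->s0; s3-y->s4; s4-x->s4; s4-y->s4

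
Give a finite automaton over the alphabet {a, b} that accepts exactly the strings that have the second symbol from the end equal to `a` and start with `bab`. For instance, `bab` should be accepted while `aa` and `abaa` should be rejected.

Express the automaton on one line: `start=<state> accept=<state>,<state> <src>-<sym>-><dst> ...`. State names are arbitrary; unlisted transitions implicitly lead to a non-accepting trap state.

start=S0 accept=S4,S7 S0-a->S1 S0-b->S2 S1-a->S1 S1-b->S1 S2-a->S3 S2-b->S1 S3-a->S1 S3-b->S4 S4-a->S5 S4-b->S6 S5-a->S7 S5-b->S4 S6-a->S5 S6-b->S6 S7-a->S7 S7-b->S4

Handle the two conditions separately and then intersect. One (7 states) tracks the last 2 symbols read; the other (5 states) tracks whether the input so far still matches the prefix `bab`. Each combined state is a pair, one component from each; accept when both components accept. After merging equivalent states the machine shrinks.
        a   b  
>  S0   S1  S2 
   S1   S1  S1 
   S2   S3  S1 
   S3   S1  S4 
 * S4   S5  S6 
   S5   S7  S4 
   S6   S5  S6 
 * S7   S7  S4 
(> = start, * = accepting)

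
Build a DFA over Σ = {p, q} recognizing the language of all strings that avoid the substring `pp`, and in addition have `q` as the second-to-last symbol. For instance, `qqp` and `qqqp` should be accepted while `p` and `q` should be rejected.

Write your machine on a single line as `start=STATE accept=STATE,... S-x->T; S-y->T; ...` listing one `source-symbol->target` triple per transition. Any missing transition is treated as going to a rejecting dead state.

Build one automaton per condition and run them in lockstep. The first has 3 states tracking partial matches of the forbidden pattern `pp`; the second has 7 states tracking the last 2 symbols read. A product state is a pair (one from each), accepting exactly when both do.
10 states suffice.
       p  q 
>  A   B  C 
   B   D  E 
   C   F  G 
   D   D  H 
   E   F  G 
 * F   D  E 
 * G   F  G 
   H   I  J 
   I   D  H 
   J   I  J 
(> = start, * = accepting)

start=A; accept=F,G; A-p->B; A-q->C; B-p->D; B-q->E; C-p->F; C-q->G; D-p->D; D-q->H; E-p->F; E-q->G; F-p->D; F-q->E; G-p->F; G-q->G; H-p->I; H-q->J; I-p->D; I-q->H; J-p->I; J-q->J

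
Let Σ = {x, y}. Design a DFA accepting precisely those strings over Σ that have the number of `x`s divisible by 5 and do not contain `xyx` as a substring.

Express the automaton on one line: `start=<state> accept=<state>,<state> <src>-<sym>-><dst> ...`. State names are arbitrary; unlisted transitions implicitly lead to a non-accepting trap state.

start=A accept=A,L,O A-x->B A-y->A B-x->C B-y->D C-x->E C-y->F D-x->G D-y->H E-x->I E-y->J F-x->G F-y->K G-x->G G-y->G H-x->C H-y->H I-x->L I-y->M J-x->G J-y->N K-x->E K-y->K L-x->B L-y->O M-x->G M-y->P N-x->I N-y->N O-x->G O-y->A P-x->L P-y->P

Handle the two conditions separately and then intersect. The first has 5 states tracking the count of `x`s modulo 5; the second has 4 states tracking partial matches of the forbidden pattern `xyx`. A product state is a pair (one from each), accepting exactly when both do. Equivalent product states are then merged.
A 16-state machine:
       x  y 
>* A   B  A 
   B   C  D 
   C   E  F 
   D   G  H 
   E   I  J 
   F   G  K 
   G   G  G 
   H   C  H 
   I   L  M 
   J   G  N 
   K   E  K 
 * L   B  O 
   M   G  P 
   N   I  N 
 * O   G  A 
   P   L  P 
(> = start, * = accepting)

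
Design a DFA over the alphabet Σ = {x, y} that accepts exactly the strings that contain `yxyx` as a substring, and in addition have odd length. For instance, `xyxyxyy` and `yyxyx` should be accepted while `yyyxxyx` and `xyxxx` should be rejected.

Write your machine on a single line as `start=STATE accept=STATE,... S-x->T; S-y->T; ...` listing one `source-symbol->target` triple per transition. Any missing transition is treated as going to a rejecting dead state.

Run two small machines in parallel and take their product. The first has 5 states tracking whether and how much of `yxyx` has been seen; the second has 2 states tracking the input length modulo 2. A product state is a pair (one from each), accepting exactly when both do.
With 10 states:
       x  y 
>  A   B  C 
   B   A  D 
   C   E  D 
   D   F  C 
   E   B  G 
   F   A  H 
   G   I  D 
   H   J  C 
   I   J  J 
 * J   I  I 
(> = start, * = accepting)

start=A; accept=J; A-x->B; A-y->C; B-x->A; B-y->D; C-x->E; C-y->D; D-x->F; D-y->C; E-x->B; E-y->G; F-x->A; F-y->H; G-x->I; G-y->D; H-x->J; H-y->C; I-x->J; I-y->J; J-x->I; J-y->I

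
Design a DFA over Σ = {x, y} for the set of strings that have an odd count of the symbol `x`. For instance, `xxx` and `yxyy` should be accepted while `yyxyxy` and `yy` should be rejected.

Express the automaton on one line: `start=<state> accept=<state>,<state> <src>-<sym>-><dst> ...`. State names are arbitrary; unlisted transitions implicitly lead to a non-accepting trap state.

The only thing that matters is how many `x`s have appeared, reduced mod 2. Use one state per residue: S0 for 0, …, S1 for 1. Reading `x` moves to the next residue; anything else stays put. S1 is accepting.
A 2-state machine:
        x   y  
>  S0   S1  S0 
 * S1   S0  S1 
(> = start, * = accepting)

start=S0 accept=S1 S0-x->S1 S0-y->S0 S1-x->S0 S1-y->S1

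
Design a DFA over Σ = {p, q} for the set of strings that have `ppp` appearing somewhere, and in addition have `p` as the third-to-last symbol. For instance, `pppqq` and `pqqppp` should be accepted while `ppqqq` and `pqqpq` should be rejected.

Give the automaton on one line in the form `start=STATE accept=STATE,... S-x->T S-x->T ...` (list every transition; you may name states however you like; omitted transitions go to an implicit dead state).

start=s0 accept=s7,s15,s16,s17 s0-p->s1 s0-q->s2 s1-p->s3 s1-q->s4 s2-p->s5 s2-q->s6 s3-p->s7 s3-q->s8 s4-p->s9 s4-q->s10 s5-p->s11 s5-q->s12 s6-p->s13 s6-q->s14 s7-p->s7 s7-q->s15 s8-p->s9 s8-q->s10 s9-p->s11 s9-q->s12 s10-p->s13 s10-q->s14 s11-p->s7 s11-q->s8 s12-p->s9 s12-q->s10 s13-p->s11 s13-q->s12 s14-p->s13 s14-q->s14 s15-p->s16 s15-q->s17 s16-p->s18 s16-q->s19 s17-p->s20 s17-q->s21 s18-p->s7 s18-q->s15 s19-p->s16 s19-q->s17 s20-p->s18 s20-q->s19 s21-p->s20 s21-q->s21

Handle the two conditions separately and then intersect. One (4 states) tracks whether and how much of `ppp` has been seen; the other (15 states) tracks the last 3 symbols read. Each combined state is a pair, one component from each; accept when both components accept.
With 22 states:
          p    q  
>  s0     s1   s2 
   s1     s3   s4 
   s2     s5   s6 
   s3     s7   s8 
   s4     s9  s10 
   s5    s11  s12 
   s6    s13  s14 
 * s7     s7  s15 
   s8     s9  s10 
   s9    s11  s12 
   s10   s13  s14 
   s11    s7   s8 
   s12    s9  s10 
   s13   s11  s12 
   s14   s13  s14 
 * s15   s16  s17 
 * s16   s18  s19 
 * s17   s20  s21 
   s18    s7  s15 
   s19   s16  s17 
   s20   s18  s19 
   s21   s20  s21 
(> = start, * = accepting)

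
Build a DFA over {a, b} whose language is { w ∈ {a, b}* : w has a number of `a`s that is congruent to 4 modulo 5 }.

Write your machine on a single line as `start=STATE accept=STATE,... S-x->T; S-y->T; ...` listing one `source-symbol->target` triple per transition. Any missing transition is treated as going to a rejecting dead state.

The only thing that matters is how many `a`s have appeared, reduced mod 5. Use one state per residue: s0 for 0, …, s4 for 4. Reading `a` moves to the next residue; anything else stays put. s4 is accepting.
A 5-state machine:
        a   b  
>  s0   s1  s0 
   s1   s2  s1 
   s2   s3  s2 
   s3   s4  s3 
 * s4   s0  s4 
(> = start, * = accepting)

start=s0; accept=s4; s0-a->s1; s0-b->s0; s1-a->s2; s1-b->s1; s2-a->s3; s2-b->s2; s3-a->s4; s3-b->s3; s4-a->s0; s4-b->s4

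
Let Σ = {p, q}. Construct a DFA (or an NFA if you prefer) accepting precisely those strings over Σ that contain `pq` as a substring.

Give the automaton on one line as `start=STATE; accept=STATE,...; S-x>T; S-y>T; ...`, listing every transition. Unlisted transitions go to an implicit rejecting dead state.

States s0..s1 record the length of the longest prefix of `pq` that matches the current input suffix. Reaching s2 means `pq` has been seen, and we stay there forever. Accept from s2.
        p   q  
>  s0   s1  s0 
   s1   s1  s2 
 * s2   s2  s2 
(> = start, * = accepting)

start=s0; accept=s2; s0-p>s1; s0-q>s0; s1-p>s1; s1-q>s2; s2-p>s2; s2-q>s2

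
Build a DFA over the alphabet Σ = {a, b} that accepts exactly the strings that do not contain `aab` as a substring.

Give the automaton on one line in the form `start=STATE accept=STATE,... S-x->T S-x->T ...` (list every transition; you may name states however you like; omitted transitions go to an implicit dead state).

This is the complement of 'contains `aab`'. Use the same substring-matching states — S0 through S3 holding how much of `aab` has just been matched — but flip the accepting set: everything except the trap S3 accepts.
4 states suffice.
        a   b  
>* S0   S1  S0 
 * S1   S2  S0 
 * S2   S2  S3 
   S3   S3  S3 
(> = start, * = accepting)

start=S0 accept=S0,S1,S2 S0-a->S1 S0-b->S0 S1-a->S2 S1-b->S0 S2-a->S2 S2-b->S3 S3-a->S3 S3-b->S3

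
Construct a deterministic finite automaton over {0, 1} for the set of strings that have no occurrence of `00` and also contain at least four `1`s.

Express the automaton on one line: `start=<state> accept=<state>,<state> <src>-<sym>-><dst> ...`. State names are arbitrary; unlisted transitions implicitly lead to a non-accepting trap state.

Run two small machines in parallel and take their product. The first has 3 states tracking partial matches of the forbidden pattern `00`; the second has 6 states tracking the count of `1`s, saturating at 5. A product state is a pair (one from each), accepting exactly when both do. Equivalent product states are then merged.
11 states suffice.
       0  1 
>  A   B  C 
   B   D  C 
   C   E  F 
   D   D  D 
   E   D  F 
   F   G  H 
   G   D  H 
   H   I  J 
   I   D  J 
 * J   K  J 
 * K   D  J 
(> = start, * = accepting)

start=A accept=J,K A-0->B A-1->C B-0->D B-1->C C-0->E C-1->F D-0->D D-1->D E-0->D E-1->F F-0->G F-1->H G-0->D G-1->H H-0->I H-1->J I-0->D I-1->J J-0->K J-1->J K-0->D K-1->J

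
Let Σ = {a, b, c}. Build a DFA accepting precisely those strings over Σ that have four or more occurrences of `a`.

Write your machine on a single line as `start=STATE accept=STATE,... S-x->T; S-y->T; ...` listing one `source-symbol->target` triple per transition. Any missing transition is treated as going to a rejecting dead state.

Only the number of `a`s matters, and only up to 5. Make a chain q0 → q1 → q2 → q3 → q4 → q5 advanced by each `a` (with q5 absorbing); every other symbol self-loops. The accepting set is {q4, q5}.
A 6-state machine:
        a   b   c  
>  q0   q1  q0  q0 
   q1   q2  q1  q1 
   q2   q3  q2  q2 
   q3   q4  q3  q3 
 * q4   q5  q4  q4 
 * q5   q5  q5  q5 
(> = start, * = accepting)

start=q0; accept=q4,q5; q0-a->q1; q0-b->q0; q0-c->q0; q1-a->q2; q1-b->q1; q1-c->q1; q2-a->q3; q2-b->q2; q2-c->q2; q3-a->q4; q3-b->q3; q3-c->q3; q4-a->q5; q4-b->q4; q4-c->q4; q5-a->q5; q5-b->q5; q5-c->q5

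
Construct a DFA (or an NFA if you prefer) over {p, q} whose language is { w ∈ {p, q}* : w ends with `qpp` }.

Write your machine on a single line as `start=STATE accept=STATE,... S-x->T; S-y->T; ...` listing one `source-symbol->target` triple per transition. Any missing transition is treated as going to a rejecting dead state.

start=S0; accept=S3; S0-p->S0; S0-q->S1; S1-p->S2; S1-q->S1; S2-p->S3; S2-q->S1; S3-p->S0; S3-q->S1

Remember how much of `qpp` the current input suffix matches. State S0 means no match yet; S1 means the last symbol is `q`; S2 means the last 2 symbols are `qp`; S3 means the last 3 symbols are `qpp`. Only S3 accepts. On a mismatch, fall back to the longest proper suffix that is still a prefix of `qpp`.
        p   q  
>  S0   S0  S1 
   S1   S2  S1 
   S2   S3  S1 
 * S3   S0  S1 
(> = start, * = accepting)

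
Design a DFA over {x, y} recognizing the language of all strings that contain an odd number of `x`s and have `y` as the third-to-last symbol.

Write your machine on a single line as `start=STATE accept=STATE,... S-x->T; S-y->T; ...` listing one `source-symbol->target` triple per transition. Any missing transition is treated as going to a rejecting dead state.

start=q0; accept=q8,q9,q10,q11; q0-x->q1; q0-y->q2; q1-x->q0; q1-y->q3; q2-x->q4; q2-y->q5; q3-x->q6; q3-y->q7; q4-x->q0; q4-y->q8; q5-x->q9; q5-y->q5; q6-x->q10; q6-y->q2; q7-x->q6; q7-y->q11; q8-x->q6; q8-y->q7; q9-x->q0; q9-y->q8; q10-x->q0; q10-y->q3; q11-x->q6; q11-y->q11

Run two small machines in parallel and take their product. The first has 2 states tracking the count of `x`s modulo 2; the second has 15 states tracking the last 3 symbols read. A product state is a pair (one from each), accepting exactly when both do. Minimizing collapses redundant product states.
12 states suffice.
          x    y  
>  q0     q1   q2 
   q1     q0   q3 
   q2     q4   q5 
   q3     q6   q7 
   q4     q0   q8 
   q5     q9   q5 
   q6    q10   q2 
   q7     q6  q11 
 * q8     q6   q7 
 * q9     q0   q8 
 * q10    q0   q3 
 * q11    q6  q11 
(> = start, * = accepting)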